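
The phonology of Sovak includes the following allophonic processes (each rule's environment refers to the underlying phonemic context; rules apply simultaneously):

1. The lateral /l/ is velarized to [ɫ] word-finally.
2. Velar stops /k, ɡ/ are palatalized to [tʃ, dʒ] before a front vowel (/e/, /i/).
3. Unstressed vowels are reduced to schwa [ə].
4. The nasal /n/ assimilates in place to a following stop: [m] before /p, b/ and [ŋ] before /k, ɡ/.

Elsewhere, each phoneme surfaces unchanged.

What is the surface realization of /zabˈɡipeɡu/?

/z/ (word-initial) is unaffected → [z].
/a/ meets the environment for rule 3 (in an unstressed syllable) → [ə].
/b/ stays [b].
/ɡ/ meets the environment for rule 2 (before a front vowel) → [dʒ].
/i/ (between /ɡ/ and /p/) fails the environment for rule 3, so it stays [i].
/p/ (between /i/ and /e/): no rule targets it → [p].
Rule 3 applies to /e/ (between /p/ and /ɡ/: in an unstressed syllable) → [ə].
/ɡ/ (between /e/ and /u/): rule 2 targets it, but not before a front vowel → unchanged [ɡ].
/u/ — word-final, in an unstressed syllable — surfaces as [ə] (rule 3).

[zəbˈdʒipəɡə]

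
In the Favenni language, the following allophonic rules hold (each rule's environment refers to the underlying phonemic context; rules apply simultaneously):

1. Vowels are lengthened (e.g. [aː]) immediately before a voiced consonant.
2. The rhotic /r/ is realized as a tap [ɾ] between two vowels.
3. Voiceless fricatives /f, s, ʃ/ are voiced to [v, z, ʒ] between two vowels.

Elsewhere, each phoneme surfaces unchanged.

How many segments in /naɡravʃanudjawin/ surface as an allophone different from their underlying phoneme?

Segments that undergo a rule: /a/ → [aː] (rule 1); /a/ → [aː] (rule 1); /a/ → [aː] (rule 1); /u/ → [uː] (rule 1); /a/ → [aː] (rule 1); /i/ → [iː] (rule 1).
All other segments surface unchanged.

6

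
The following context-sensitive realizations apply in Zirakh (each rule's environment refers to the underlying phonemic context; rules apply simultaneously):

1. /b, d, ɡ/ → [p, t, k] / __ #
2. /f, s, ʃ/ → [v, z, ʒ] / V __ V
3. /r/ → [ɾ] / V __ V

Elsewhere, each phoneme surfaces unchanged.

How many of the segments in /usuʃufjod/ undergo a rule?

3

Segments that undergo a rule: /s/ → [z] (rule 2); /ʃ/ → [ʒ] (rule 2); /d/ → [t] (rule 1).
All other segments surface unchanged.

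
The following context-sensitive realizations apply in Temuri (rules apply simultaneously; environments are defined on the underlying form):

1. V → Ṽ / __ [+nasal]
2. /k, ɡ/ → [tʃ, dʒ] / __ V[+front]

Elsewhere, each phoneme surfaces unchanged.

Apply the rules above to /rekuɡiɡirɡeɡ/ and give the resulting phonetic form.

/r/ stays [r].
/e/ — between /r/ and /k/; rule 1 does not apply here → [e].
/k/ — between /e/ and /u/; rule 2 does not apply here → [k].
/u/ — between /k/ and /ɡ/; rule 1 does not apply here → [u].
/ɡ/ meets the environment for rule 2 (before a front vowel) → [dʒ].
/i/ (between /ɡ/ and /ɡ/) is in the target of rule 1 but the environment (before a nasal consonant) is not met → [i].
/ɡ/ — between /i/ and /i/, before a front vowel — surfaces as [dʒ] (rule 2).
/i/ (between /ɡ/ and /r/) fails the environment for rule 1, so it stays [i].
/r/ (between /i/ and /ɡ/): no rule targets it → [r].
Rule 2 applies to /ɡ/ (between /r/ and /e/: before a front vowel) → [dʒ].
/e/ (between /ɡ/ and /ɡ/): rule 1 targets it, but not before a nasal consonant → unchanged [e].
/ɡ/ (word-final) fails the environment for rule 2, so it stays [ɡ].

[rekudʒidʒirdʒeɡ]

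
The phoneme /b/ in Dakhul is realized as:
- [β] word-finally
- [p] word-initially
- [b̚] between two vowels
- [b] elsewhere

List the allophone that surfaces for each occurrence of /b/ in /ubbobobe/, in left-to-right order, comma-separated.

[b], [b], [b̚], [b̚]

Occurrence 1 (position 2): no conditioning environment matches → elsewhere allophone [b].
Occurrence 2 (position 3): no conditioning environment matches → elsewhere allophone [b].
Occurrence 3 (position 5): between two vowels → [b̚].
Occurrence 4 (position 7): between two vowels → [b̚].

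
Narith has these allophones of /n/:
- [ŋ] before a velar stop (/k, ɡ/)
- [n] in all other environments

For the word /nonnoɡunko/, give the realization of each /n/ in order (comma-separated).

Occurrence 1 (position 1): no conditioning environment matches → elsewhere allophone [n].
Occurrence 2 (position 3): no conditioning environment matches → elsewhere allophone [n].
Occurrence 3 (position 4): no conditioning environment matches → elsewhere allophone [n].
Occurrence 4 (position 8): before a velar stop → [ŋ].

[n], [n], [n], [ŋ]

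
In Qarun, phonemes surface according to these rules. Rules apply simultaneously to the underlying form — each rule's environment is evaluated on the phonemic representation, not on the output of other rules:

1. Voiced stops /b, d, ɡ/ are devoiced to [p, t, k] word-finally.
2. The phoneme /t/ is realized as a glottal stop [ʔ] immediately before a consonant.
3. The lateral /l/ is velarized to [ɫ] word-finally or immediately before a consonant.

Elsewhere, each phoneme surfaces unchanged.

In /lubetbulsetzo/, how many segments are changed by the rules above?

3

Segments that undergo a rule: /t/ → [ʔ] (rule 2); /l/ → [ɫ] (rule 3); /t/ → [ʔ] (rule 2).
All other segments surface unchanged.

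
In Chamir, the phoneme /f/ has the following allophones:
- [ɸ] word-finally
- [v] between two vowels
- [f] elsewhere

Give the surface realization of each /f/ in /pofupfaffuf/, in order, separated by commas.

Occurrence 1 (position 3): between two vowels → [v].
Occurrence 2 (position 6): no conditioning environment matches → elsewhere allophone [f].
Occurrence 3 (position 8): no conditioning environment matches → elsewhere allophone [f].
Occurrence 4 (position 9): no conditioning environment matches → elsewhere allophone [f].
Occurrence 5 (position 11): word-finally → [ɸ].

[v], [f], [f], [f], [ɸ]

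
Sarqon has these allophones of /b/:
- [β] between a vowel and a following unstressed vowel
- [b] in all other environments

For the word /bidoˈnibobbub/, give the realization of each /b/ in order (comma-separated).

Occurrence 1 (position 1): no conditioning environment matches → elsewhere allophone [b].
Occurrence 2 (position 7): between a vowel and a following unstressed vowel → [β].
Occurrence 3 (position 9): no conditioning environment matches → elsewhere allophone [b].
Occurrence 4 (position 10): no conditioning environment matches → elsewhere allophone [b].
Occurrence 5 (position 12): no conditioning environment matches → elsewhere allophone [b].

[b], [β], [b], [b], [b]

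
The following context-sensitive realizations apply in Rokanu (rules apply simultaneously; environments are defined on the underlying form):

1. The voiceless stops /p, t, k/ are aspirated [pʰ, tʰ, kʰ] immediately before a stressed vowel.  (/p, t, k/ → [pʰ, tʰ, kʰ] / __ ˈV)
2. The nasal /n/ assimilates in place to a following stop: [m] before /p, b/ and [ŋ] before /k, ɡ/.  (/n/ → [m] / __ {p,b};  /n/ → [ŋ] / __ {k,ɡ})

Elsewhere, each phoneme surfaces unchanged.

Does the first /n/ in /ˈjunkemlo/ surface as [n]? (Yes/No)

/n/ meets the environment for rule 2 (before a labial or velar stop) → [ŋ].
The actual realization is [ŋ], not [n].

No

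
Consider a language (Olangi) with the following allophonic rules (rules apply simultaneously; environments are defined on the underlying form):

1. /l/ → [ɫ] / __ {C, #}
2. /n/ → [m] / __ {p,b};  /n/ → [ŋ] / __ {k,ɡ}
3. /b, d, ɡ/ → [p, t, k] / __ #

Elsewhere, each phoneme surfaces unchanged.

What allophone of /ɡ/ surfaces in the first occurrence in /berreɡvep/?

/ɡ/ — between /e/ and /v/; rule 3 does not apply here → [ɡ].

[ɡ]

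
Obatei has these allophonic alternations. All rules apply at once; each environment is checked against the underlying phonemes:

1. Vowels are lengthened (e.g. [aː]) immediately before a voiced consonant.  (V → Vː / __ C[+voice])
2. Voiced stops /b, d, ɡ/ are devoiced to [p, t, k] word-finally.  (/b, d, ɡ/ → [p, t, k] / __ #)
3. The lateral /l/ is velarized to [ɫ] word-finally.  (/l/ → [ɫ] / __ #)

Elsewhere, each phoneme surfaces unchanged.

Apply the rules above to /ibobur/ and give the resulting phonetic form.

/i/ — word-initial, before a voiced consonant — surfaces as [iː] (rule 1).
/b/ (between /i/ and /o/) is in the target of rule 2 but the environment (word-finally) is not met → [b].
Rule 1 applies to /o/ (between /b/ and /b/: before a voiced consonant) → [oː].
/b/ (between /o/ and /u/) fails the environment for rule 2, so it stays [b].
/u/ (between /b/ and /r/): before a voiced consonant, so rule 1 applies → [uː].
/r/ (word-final) is unaffected → [r].

[iːboːbuːr]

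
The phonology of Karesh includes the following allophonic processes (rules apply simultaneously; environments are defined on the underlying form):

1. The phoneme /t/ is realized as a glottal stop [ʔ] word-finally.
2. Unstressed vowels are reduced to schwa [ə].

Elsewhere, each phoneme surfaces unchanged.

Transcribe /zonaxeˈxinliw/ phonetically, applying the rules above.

[zənəxəˈxinləw]

/z/ — not in any rule's target class → [z].
Rule 2 applies to /o/ (between /z/ and /n/: in an unstressed syllable) → [ə].
/n/ stays [n].
Rule 2 applies to /a/ (between /n/ and /x/: in an unstressed syllable) → [ə].
/x/ — not in any rule's target class → [x].
/e/ — between /x/ and /x/, in an unstressed syllable — surfaces as [ə] (rule 2).
/x/ stays [x].
/i/ (between /x/ and /n/) fails the environment for rule 2, so it stays [i].
/n/ (between /i/ and /l/) is unaffected → [n].
/l/ (between /n/ and /i/): no rule targets it → [l].
/i/ (between /l/ and /w/): in an unstressed syllable, so rule 2 applies → [ə].
/w/ — not in any rule's target class → [w].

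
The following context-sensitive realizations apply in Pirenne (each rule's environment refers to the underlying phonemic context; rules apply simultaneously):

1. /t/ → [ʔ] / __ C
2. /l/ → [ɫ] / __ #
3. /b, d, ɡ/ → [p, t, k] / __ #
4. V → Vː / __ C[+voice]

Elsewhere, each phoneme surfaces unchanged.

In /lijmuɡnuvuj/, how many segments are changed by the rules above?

Segments that undergo a rule: /i/ → [iː] (rule 4); /u/ → [uː] (rule 4); /u/ → [uː] (rule 4); /u/ → [uː] (rule 4).
All other segments surface unchanged.

4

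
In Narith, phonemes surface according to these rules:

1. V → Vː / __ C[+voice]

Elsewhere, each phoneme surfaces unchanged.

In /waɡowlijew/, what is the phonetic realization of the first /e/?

Rule 1 applies to /e/ (between /j/ and /w/: before a voiced consonant) → [eː].

[eː]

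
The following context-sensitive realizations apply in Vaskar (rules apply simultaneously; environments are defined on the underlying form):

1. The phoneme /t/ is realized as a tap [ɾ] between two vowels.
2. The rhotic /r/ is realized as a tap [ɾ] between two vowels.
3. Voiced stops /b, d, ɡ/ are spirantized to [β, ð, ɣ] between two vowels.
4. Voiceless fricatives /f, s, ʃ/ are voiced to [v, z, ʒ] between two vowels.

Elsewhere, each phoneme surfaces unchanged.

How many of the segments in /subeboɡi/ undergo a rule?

Segments that undergo a rule: /b/ → [β] (rule 3); /b/ → [β] (rule 3); /ɡ/ → [ɣ] (rule 3).
All other segments surface unchanged.

3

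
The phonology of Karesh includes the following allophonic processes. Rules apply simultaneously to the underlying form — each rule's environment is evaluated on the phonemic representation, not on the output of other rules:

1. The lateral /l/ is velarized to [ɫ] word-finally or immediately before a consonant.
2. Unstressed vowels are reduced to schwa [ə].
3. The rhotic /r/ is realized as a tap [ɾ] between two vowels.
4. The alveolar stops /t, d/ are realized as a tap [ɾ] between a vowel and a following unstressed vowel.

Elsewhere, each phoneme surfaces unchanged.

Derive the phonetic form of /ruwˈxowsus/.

/r/ (word-initial) is in the target of rule 3 but the environment (between two vowels) is not met → [r].
/u/ — between /r/ and /w/, in an unstressed syllable — surfaces as [ə] (rule 2).
/o/ (between /x/ and /w/) fails the environment for rule 2, so it stays [o].
/u/ (between /s/ and /s/) occurs in an unstressed syllable → [ə] by rule 2.

[rəwˈxowsəs]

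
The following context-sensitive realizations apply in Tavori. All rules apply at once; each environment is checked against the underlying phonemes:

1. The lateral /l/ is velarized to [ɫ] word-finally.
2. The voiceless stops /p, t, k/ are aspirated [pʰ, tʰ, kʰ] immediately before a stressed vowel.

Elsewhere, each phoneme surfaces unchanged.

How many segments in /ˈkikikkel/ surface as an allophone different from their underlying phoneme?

2

Segments that undergo a rule: /k/ → [kʰ] (rule 2); /l/ → [ɫ] (rule 1).
All other segments surface unchanged.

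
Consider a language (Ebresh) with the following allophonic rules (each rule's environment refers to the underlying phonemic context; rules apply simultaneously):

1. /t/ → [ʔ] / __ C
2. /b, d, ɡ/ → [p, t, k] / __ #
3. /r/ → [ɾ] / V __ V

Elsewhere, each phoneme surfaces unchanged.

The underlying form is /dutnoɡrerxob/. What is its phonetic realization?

[duʔnoɡrerxop]

/d/ (word-initial) is in the target of rule 2 but the environment (word-finally) is not met → [d].
/u/ (between /d/ and /t/): no rule targets it → [u].
/t/ (between /u/ and /n/): immediately before a consonant, so rule 1 applies → [ʔ].
/n/ — not in any rule's target class → [n].
/o/ (between /n/ and /ɡ/) is unaffected → [o].
/ɡ/ (between /o/ and /r/): rule 2 targets it, but not word-finally → unchanged [ɡ].
/r/ — between /ɡ/ and /e/; rule 3 does not apply here → [r].
/e/ (between /r/ and /r/): no rule targets it → [e].
/r/ — between /e/ and /x/; rule 3 does not apply here → [r].
/x/ (between /r/ and /o/) is unaffected → [x].
/o/ stays [o].
/b/ (word-final) occurs word-finally → [p] by rule 2.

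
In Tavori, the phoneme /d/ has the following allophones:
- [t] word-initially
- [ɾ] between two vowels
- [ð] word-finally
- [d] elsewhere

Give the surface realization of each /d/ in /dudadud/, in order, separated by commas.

[t], [ɾ], [ɾ], [ð]

Occurrence 1 (position 1): word-initially → [t].
Occurrence 2 (position 3): between two vowels → [ɾ].
Occurrence 3 (position 5): between two vowels → [ɾ].
Occurrence 4 (position 7): word-finally → [ð].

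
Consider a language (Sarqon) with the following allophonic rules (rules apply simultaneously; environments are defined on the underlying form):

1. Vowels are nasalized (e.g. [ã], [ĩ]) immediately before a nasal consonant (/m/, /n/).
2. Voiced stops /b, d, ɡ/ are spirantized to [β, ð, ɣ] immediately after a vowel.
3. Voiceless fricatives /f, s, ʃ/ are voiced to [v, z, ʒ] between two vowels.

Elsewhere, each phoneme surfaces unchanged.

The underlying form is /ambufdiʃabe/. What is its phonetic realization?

/a/ — word-initial, before a nasal consonant — surfaces as [ã] (rule 1).
/m/ (between /a/ and /b/): no rule targets it → [m].
/b/ (between /m/ and /u/): rule 2 targets it, but not immediately after a vowel → unchanged [b].
/u/ (between /b/ and /f/) fails the environment for rule 1, so it stays [u].
/f/ (between /u/ and /d/) is in the target of rule 3 but the environment (between two vowels) is not met → [f].
/d/ (between /f/ and /i/): rule 2 targets it, but not immediately after a vowel → unchanged [d].
/i/ (between /d/ and /ʃ/) is in the target of rule 1 but the environment (before a nasal consonant) is not met → [i].
Rule 3 applies to /ʃ/ (between /i/ and /a/: between two vowels) → [ʒ].
/a/ (between /ʃ/ and /b/) fails the environment for rule 1, so it stays [a].
/b/ (between /a/ and /e/) occurs immediately after a vowel → [β] by rule 2.
/e/ (word-final) is in the target of rule 1 but the environment (before a nasal consonant) is not met → [e].

[ãmbufdiʒaβe]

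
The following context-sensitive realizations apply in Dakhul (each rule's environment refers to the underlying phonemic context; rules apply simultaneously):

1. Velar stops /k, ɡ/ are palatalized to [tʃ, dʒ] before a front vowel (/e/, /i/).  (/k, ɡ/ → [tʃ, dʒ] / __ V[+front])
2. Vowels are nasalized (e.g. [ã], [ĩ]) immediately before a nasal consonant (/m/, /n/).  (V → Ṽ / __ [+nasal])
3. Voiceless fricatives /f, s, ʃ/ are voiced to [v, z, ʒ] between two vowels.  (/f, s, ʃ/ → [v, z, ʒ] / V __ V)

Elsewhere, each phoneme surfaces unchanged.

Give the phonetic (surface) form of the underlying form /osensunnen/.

/o/ (word-initial): rule 2 targets it, but not before a nasal consonant → unchanged [o].
/s/ meets the environment for rule 3 (between two vowels) → [z].
Rule 2 applies to /e/ (between /s/ and /n/: before a nasal consonant) → [ẽ].
/s/ (between /n/ and /u/): rule 3 targets it, but not between two vowels → unchanged [s].
/u/ meets the environment for rule 2 (before a nasal consonant) → [ũ].
/e/ — between /n/ and /n/, before a nasal consonant — surfaces as [ẽ] (rule 2).

[ozẽnsũnnẽn]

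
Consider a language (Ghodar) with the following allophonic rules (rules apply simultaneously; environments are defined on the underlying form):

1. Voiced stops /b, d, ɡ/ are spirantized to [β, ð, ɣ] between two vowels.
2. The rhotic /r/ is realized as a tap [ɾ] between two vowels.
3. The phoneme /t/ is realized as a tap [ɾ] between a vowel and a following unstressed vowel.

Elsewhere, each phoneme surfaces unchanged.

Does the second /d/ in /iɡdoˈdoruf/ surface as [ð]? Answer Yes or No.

Rule 1 applies to /d/ (between /o/ and /o/: between two vowels) → [ð].
The actual realization is [ð], which matches [ð].

Yes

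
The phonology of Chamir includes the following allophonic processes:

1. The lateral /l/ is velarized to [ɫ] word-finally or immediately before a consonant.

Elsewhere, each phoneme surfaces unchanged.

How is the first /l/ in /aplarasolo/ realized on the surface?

/l/ (between /p/ and /a/) fails the environment for rule 1, so it stays [l].

[l]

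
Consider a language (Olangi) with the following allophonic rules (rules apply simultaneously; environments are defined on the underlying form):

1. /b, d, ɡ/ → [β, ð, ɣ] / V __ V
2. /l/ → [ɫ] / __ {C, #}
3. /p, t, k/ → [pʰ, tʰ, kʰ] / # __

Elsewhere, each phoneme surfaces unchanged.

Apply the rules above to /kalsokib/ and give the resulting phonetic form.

/k/ meets the environment for rule 3 (word-initially) → [kʰ].
/l/ (between /a/ and /s/): word-finally or immediately before a consonant, so rule 2 applies → [ɫ].
/k/ (between /o/ and /i/) is in the target of rule 3 but the environment (word-initially) is not met → [k].
/b/ (word-final): rule 1 targets it, but not between two vowels → unchanged [b].

[kʰaɫsokib]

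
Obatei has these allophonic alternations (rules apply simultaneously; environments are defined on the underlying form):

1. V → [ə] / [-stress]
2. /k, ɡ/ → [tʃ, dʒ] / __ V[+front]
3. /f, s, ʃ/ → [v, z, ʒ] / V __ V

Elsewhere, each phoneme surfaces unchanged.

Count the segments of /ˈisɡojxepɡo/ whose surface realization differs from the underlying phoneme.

Segments that undergo a rule: /o/ → [ə] (rule 1); /e/ → [ə] (rule 1); /o/ → [ə] (rule 1).
All other segments surface unchanged.

3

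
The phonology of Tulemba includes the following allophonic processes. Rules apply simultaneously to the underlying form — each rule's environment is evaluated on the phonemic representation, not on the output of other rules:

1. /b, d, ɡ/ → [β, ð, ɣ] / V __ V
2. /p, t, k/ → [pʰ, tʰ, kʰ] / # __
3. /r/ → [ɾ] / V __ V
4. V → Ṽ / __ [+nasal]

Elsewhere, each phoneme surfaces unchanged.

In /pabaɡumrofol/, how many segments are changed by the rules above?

4

Segments that undergo a rule: /p/ → [pʰ] (rule 2); /b/ → [β] (rule 1); /ɡ/ → [ɣ] (rule 1); /u/ → [ũ] (rule 4).
All other segments surface unchanged.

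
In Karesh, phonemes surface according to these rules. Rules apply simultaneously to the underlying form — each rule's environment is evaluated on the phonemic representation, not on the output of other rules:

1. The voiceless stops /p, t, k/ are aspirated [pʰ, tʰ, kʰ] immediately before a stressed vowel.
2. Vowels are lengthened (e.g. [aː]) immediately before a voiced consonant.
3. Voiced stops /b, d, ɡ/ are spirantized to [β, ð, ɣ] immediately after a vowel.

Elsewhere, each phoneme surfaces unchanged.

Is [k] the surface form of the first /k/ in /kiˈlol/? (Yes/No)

/k/ (word-initial) fails the environment for rule 1, so it stays [k].
The actual realization is [k], which matches [k].

Yes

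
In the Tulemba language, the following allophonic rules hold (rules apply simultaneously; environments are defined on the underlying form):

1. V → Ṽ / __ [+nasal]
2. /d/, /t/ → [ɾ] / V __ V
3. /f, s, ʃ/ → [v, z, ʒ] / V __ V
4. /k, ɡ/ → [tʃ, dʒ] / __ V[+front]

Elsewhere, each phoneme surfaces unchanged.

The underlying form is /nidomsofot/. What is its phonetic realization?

[niɾõmsovot]

/n/ stays [n].
/i/ — between /n/ and /d/; rule 1 does not apply here → [i].
Rule 2 applies to /d/ (between /i/ and /o/: between two vowels) → [ɾ].
/o/ meets the environment for rule 1 (before a nasal consonant) → [õ].
/m/ (between /o/ and /s/) is unaffected → [m].
/s/ (between /m/ and /o/) fails the environment for rule 3, so it stays [s].
/o/ (between /s/ and /f/) fails the environment for rule 1, so it stays [o].
Rule 3 applies to /f/ (between /o/ and /o/: between two vowels) → [v].
/o/ (between /f/ and /t/) fails the environment for rule 1, so it stays [o].
/t/ (word-final) fails the environment for rule 2, so it stays [t].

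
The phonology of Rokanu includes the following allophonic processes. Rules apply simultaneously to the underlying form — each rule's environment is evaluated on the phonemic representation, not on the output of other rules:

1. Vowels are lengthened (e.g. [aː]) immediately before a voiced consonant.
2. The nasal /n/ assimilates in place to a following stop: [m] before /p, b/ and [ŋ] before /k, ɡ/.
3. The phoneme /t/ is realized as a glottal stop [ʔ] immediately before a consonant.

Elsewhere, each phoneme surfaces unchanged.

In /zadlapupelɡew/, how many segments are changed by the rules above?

Segments that undergo a rule: /a/ → [aː] (rule 1); /e/ → [eː] (rule 1); /e/ → [eː] (rule 1).
All other segments surface unchanged.

3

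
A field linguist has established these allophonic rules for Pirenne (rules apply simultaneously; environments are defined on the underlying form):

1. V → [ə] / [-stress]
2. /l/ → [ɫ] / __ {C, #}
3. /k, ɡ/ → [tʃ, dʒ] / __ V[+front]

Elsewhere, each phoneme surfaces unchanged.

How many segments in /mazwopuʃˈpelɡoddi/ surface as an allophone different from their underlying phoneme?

6

Segments that undergo a rule: /a/ → [ə] (rule 1); /o/ → [ə] (rule 1); /u/ → [ə] (rule 1); /l/ → [ɫ] (rule 2); /o/ → [ə] (rule 1); /i/ → [ə] (rule 1).
All other segments surface unchanged.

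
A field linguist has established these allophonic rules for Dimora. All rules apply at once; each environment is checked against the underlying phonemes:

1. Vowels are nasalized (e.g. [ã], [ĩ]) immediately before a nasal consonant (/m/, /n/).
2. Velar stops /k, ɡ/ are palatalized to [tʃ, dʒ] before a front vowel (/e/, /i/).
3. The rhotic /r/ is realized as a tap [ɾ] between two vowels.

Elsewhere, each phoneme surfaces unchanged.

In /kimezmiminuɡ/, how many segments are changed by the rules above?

4

Segments that undergo a rule: /k/ → [tʃ] (rule 2); /i/ → [ĩ] (rule 1); /i/ → [ĩ] (rule 1); /i/ → [ĩ] (rule 1).
All other segments surface unchanged.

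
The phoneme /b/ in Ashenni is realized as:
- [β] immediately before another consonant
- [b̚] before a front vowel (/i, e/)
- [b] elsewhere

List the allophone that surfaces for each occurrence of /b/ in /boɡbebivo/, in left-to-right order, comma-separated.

Occurrence 1 (position 1): no conditioning environment matches → elsewhere allophone [b].
Occurrence 2 (position 4): before a front vowel (/i, e/) → [b̚].
Occurrence 3 (position 6): before a front vowel (/i, e/) → [b̚].

[b], [b̚], [b̚]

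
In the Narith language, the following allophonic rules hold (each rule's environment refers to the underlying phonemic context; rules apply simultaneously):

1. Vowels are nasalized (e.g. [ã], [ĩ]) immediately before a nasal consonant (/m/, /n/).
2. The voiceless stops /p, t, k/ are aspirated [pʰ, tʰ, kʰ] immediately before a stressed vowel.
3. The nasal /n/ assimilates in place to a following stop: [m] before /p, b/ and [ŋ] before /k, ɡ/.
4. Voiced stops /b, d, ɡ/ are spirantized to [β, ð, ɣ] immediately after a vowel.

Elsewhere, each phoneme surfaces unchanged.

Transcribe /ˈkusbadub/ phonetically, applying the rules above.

[ˈkʰusbaðuβ]

/k/ — word-initial, immediately before a stressed vowel — surfaces as [kʰ] (rule 2).
/u/ — between /k/ and /s/; rule 1 does not apply here → [u].
/s/ (between /u/ and /b/) is unaffected → [s].
/b/ (between /s/ and /a/) fails the environment for rule 4, so it stays [b].
/a/ — between /b/ and /d/; rule 1 does not apply here → [a].
/d/ (between /a/ and /u/) occurs immediately after a vowel → [ð] by rule 4.
/u/ (between /d/ and /b/) fails the environment for rule 1, so it stays [u].
/b/ (word-final) occurs immediately after a vowel → [β] by rule 4.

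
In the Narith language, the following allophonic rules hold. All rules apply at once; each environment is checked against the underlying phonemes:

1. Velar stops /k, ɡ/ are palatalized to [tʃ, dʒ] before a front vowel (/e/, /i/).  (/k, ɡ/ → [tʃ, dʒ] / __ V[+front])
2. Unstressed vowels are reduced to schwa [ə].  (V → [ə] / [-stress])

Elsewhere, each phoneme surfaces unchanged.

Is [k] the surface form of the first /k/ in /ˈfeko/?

/k/ (between /e/ and /o/) is in the target of rule 1 but the environment (before a front vowel) is not met → [k].
The actual realization is [k], which matches [k].

Yes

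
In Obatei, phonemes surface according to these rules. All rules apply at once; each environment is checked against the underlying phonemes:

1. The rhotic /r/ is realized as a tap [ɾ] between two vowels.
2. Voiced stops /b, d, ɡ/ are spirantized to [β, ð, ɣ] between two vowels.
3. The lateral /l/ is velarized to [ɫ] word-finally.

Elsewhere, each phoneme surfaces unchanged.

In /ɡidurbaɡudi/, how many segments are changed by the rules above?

Segments that undergo a rule: /d/ → [ð] (rule 2); /ɡ/ → [ɣ] (rule 2); /d/ → [ð] (rule 2).
All other segments surface unchanged.

3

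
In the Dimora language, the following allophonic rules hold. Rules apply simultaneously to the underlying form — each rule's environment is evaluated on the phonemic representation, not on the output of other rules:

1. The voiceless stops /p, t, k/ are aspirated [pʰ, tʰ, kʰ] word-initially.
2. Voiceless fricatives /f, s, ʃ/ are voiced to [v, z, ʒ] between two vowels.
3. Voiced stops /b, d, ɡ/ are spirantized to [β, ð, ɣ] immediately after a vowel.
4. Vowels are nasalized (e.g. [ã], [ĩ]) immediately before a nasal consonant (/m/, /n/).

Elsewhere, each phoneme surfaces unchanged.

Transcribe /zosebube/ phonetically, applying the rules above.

/z/ (word-initial): no rule targets it → [z].
/o/ — between /z/ and /s/; rule 4 does not apply here → [o].
/s/ (between /o/ and /e/): between two vowels, so rule 2 applies → [z].
/e/ (between /s/ and /b/) fails the environment for rule 4, so it stays [e].
/b/ (between /e/ and /u/) occurs immediately after a vowel → [β] by rule 3.
/u/ (between /b/ and /b/) fails the environment for rule 4, so it stays [u].
/b/ meets the environment for rule 3 (immediately after a vowel) → [β].
/e/ (word-final) fails the environment for rule 4, so it stays [e].

[zozeβuβe]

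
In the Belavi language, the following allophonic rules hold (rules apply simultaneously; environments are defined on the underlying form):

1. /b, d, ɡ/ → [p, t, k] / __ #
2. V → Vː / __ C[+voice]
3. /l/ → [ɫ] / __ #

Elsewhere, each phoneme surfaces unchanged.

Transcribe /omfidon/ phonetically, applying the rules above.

/o/ — word-initial, before a voiced consonant — surfaces as [oː] (rule 2).
/m/ stays [m].
/f/ (between /m/ and /i/): no rule targets it → [f].
/i/ (between /f/ and /d/): before a voiced consonant, so rule 2 applies → [iː].
/d/ (between /i/ and /o/) fails the environment for rule 1, so it stays [d].
/o/ (between /d/ and /n/) occurs before a voiced consonant → [oː] by rule 2.
/n/ stays [n].

[oːmfiːdoːn]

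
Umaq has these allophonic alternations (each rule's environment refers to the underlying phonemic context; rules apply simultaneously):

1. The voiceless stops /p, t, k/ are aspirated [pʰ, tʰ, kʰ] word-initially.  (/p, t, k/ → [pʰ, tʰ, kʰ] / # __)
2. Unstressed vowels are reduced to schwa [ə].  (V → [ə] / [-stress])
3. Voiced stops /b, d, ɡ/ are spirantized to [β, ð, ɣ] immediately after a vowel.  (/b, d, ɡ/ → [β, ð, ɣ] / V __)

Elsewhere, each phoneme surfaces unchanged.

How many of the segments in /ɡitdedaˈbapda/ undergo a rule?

6

Segments that undergo a rule: /i/ → [ə] (rule 2); /e/ → [ə] (rule 2); /d/ → [ð] (rule 3); /a/ → [ə] (rule 2); /b/ → [β] (rule 3); /a/ → [ə] (rule 2).
All other segments surface unchanged.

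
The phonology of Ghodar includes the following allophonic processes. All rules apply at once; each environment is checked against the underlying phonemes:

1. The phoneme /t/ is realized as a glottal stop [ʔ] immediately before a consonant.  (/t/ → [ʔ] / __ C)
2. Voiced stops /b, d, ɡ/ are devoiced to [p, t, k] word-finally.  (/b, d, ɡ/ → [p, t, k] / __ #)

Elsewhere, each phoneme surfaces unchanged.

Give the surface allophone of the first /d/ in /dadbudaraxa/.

[d]

/d/ (word-initial) fails the environment for rule 2, so it stays [d].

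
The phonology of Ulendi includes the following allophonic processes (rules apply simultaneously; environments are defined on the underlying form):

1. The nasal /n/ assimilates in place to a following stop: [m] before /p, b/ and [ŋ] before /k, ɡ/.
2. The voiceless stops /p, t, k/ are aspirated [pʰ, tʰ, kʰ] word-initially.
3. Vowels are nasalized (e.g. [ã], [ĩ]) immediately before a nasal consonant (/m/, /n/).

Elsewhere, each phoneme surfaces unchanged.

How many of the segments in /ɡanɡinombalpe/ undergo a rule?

Segments that undergo a rule: /a/ → [ã] (rule 3); /n/ → [ŋ] (rule 1); /i/ → [ĩ] (rule 3); /o/ → [õ] (rule 3).
All other segments surface unchanged.

4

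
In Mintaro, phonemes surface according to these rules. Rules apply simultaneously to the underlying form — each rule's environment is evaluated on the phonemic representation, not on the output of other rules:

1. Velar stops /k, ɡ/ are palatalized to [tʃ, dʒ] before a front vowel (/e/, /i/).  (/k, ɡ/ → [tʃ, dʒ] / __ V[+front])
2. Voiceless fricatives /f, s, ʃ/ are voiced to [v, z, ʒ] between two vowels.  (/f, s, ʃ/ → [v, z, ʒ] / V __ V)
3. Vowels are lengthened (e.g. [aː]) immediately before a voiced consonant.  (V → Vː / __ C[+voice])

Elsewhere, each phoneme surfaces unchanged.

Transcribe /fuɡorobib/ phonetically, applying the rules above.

/f/ (word-initial): rule 2 targets it, but not between two vowels → unchanged [f].
Rule 3 applies to /u/ (between /f/ and /ɡ/: before a voiced consonant) → [uː].
/ɡ/ (between /u/ and /o/) is in the target of rule 1 but the environment (before a front vowel) is not met → [ɡ].
/o/ (between /ɡ/ and /r/) occurs before a voiced consonant → [oː] by rule 3.
/r/ stays [r].
/o/ meets the environment for rule 3 (before a voiced consonant) → [oː].
/b/ stays [b].
/i/ (between /b/ and /b/) occurs before a voiced consonant → [iː] by rule 3.
/b/ (word-final): no rule targets it → [b].

[fuːɡoːroːbiːb]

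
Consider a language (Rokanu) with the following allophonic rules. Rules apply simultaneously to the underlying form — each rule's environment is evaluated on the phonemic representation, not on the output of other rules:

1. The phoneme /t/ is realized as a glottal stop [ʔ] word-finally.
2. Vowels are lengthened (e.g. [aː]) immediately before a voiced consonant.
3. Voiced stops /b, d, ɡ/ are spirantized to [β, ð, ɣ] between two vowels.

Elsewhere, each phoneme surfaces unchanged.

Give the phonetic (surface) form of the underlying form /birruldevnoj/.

/b/ (word-initial): rule 3 targets it, but not between two vowels → unchanged [b].
/i/ (between /b/ and /r/): before a voiced consonant, so rule 2 applies → [iː].
/r/ — not in any rule's target class → [r].
/r/ (between /r/ and /u/) is unaffected → [r].
/u/ (between /r/ and /l/): before a voiced consonant, so rule 2 applies → [uː].
/l/ (between /u/ and /d/) is unaffected → [l].
/d/ (between /l/ and /e/) is in the target of rule 3 but the environment (between two vowels) is not met → [d].
Rule 2 applies to /e/ (between /d/ and /v/: before a voiced consonant) → [eː].
/v/ — not in any rule's target class → [v].
/n/ stays [n].
/o/ — between /n/ and /j/, before a voiced consonant — surfaces as [oː] (rule 2).
/j/ (word-final): no rule targets it → [j].

[biːrruːldeːvnoːj]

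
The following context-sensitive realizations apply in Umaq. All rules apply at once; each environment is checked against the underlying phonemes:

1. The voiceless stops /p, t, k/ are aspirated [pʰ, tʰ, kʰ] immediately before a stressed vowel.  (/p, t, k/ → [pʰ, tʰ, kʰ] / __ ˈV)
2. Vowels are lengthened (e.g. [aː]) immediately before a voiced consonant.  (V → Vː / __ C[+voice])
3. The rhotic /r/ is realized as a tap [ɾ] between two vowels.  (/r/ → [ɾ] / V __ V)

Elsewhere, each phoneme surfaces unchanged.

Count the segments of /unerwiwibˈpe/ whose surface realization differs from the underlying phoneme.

5

Segments that undergo a rule: /u/ → [uː] (rule 2); /e/ → [eː] (rule 2); /i/ → [iː] (rule 2); /i/ → [iː] (rule 2); /p/ → [pʰ] (rule 1).
All other segments surface unchanged.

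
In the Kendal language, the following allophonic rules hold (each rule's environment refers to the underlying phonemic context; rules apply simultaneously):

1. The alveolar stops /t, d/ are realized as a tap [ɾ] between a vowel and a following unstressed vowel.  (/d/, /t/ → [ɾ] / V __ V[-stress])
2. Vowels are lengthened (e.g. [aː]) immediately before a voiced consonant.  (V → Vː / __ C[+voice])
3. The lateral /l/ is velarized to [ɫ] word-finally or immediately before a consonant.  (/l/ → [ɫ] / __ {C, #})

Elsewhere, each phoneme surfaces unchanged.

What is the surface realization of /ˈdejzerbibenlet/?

/d/ (word-initial) fails the environment for rule 1, so it stays [d].
Rule 2 applies to /e/ (between /d/ and /j/: before a voiced consonant) → [eː].
/j/ (between /e/ and /z/) is unaffected → [j].
/z/ — not in any rule's target class → [z].
/e/ (between /z/ and /r/): before a voiced consonant, so rule 2 applies → [eː].
/r/ — not in any rule's target class → [r].
/b/ (between /r/ and /i/): no rule targets it → [b].
Rule 2 applies to /i/ (between /b/ and /b/: before a voiced consonant) → [iː].
/b/ stays [b].
/e/ (between /b/ and /n/): before a voiced consonant, so rule 2 applies → [eː].
/n/ — not in any rule's target class → [n].
/l/ (between /n/ and /e/): rule 3 targets it, but not word-finally or immediately before a consonant → unchanged [l].
/e/ (between /l/ and /t/) fails the environment for rule 2, so it stays [e].
/t/ (word-final): rule 1 targets it, but not between a vowel and a following unstressed vowel → unchanged [t].

[ˈdeːjzeːrbiːbeːnlet]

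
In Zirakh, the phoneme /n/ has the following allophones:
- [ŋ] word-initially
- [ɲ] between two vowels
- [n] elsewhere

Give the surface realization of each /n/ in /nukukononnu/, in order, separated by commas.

[ŋ], [ɲ], [n], [n]

Occurrence 1 (position 1): word-initially → [ŋ].
Occurrence 2 (position 7): between two vowels → [ɲ].
Occurrence 3 (position 9): no conditioning environment matches → elsewhere allophone [n].
Occurrence 4 (position 10): no conditioning environment matches → elsewhere allophone [n].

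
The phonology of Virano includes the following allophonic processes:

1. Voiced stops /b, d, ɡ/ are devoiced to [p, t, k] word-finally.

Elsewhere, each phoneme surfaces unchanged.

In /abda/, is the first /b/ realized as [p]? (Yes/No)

/b/ (between /a/ and /d/): rule 1 targets it, but not word-finally → unchanged [b].
The actual realization is [b], not [p].

No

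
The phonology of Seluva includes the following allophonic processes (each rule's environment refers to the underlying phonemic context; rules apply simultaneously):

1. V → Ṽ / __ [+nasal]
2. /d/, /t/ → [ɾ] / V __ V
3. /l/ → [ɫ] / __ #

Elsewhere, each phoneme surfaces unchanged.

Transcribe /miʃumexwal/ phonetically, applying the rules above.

/m/ (word-initial) is unaffected → [m].
/i/ — between /m/ and /ʃ/; rule 1 does not apply here → [i].
/ʃ/ (between /i/ and /u/): no rule targets it → [ʃ].
Rule 1 applies to /u/ (between /ʃ/ and /m/: before a nasal consonant) → [ũ].
/m/ stays [m].
/e/ (between /m/ and /x/) is in the target of rule 1 but the environment (before a nasal consonant) is not met → [e].
/x/ — not in any rule's target class → [x].
/w/ — not in any rule's target class → [w].
/a/ (between /w/ and /l/): rule 1 targets it, but not before a nasal consonant → unchanged [a].
/l/ — word-final, word-finally — surfaces as [ɫ] (rule 3).

[miʃũmexwaɫ]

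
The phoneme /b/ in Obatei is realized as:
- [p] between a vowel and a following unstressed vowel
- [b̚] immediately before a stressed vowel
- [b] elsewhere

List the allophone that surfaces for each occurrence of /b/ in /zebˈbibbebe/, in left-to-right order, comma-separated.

Occurrence 1 (position 3): no conditioning environment matches → elsewhere allophone [b].
Occurrence 2 (position 4): immediately before a stressed vowel → [b̚].
Occurrence 3 (position 6): no conditioning environment matches → elsewhere allophone [b].
Occurrence 4 (position 7): no conditioning environment matches → elsewhere allophone [b].
Occurrence 5 (position 9): between a vowel and a following unstressed vowel → [p].

[b], [b̚], [b], [b], [p]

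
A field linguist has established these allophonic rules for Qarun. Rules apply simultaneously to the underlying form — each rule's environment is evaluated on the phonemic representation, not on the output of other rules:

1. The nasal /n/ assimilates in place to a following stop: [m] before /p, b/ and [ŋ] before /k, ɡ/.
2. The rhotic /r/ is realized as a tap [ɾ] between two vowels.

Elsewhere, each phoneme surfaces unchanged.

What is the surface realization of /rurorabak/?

[ruɾoɾabak]

/r/ (word-initial): rule 2 targets it, but not between two vowels → unchanged [r].
/r/ (between /u/ and /o/) occurs between two vowels → [ɾ] by rule 2.
Rule 2 applies to /r/ (between /o/ and /a/: between two vowels) → [ɾ].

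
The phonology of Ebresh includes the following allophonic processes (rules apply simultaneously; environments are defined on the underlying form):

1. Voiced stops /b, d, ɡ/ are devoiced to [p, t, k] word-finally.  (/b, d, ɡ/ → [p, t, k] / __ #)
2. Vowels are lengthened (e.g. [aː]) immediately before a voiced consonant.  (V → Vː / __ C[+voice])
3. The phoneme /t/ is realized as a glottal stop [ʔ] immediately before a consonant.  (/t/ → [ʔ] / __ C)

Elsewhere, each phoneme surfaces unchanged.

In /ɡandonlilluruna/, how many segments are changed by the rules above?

5

Segments that undergo a rule: /a/ → [aː] (rule 2); /o/ → [oː] (rule 2); /i/ → [iː] (rule 2); /u/ → [uː] (rule 2); /u/ → [uː] (rule 2).
All other segments surface unchanged.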